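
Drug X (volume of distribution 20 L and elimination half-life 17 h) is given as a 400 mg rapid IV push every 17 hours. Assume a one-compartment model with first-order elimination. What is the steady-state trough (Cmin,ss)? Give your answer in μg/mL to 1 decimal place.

τ = 17 h = 1 half-life, so f = (1/2)^1 = 0.5.
At steady state, R = 1/(1 − 0.5) = 2/1.
Single-dose peak C₀ = D/Vd = 400/20 = 20 μg/mL.
Steady-state peak Cmax,ss = C₀·R = 20 × 2/1 ≈ 40.000 μg/mL.
Steady-state trough Cmin,ss = Cmax,ss·f ≈ 40.000 × 0.5 ≈ 20.000 μg/mL.

20.0 μg/mL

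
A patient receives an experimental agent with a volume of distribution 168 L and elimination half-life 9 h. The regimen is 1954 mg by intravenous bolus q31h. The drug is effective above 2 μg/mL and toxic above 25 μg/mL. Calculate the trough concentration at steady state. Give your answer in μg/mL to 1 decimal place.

Over one 31-h interval, 31/9 ≈ 3.4444 half-lives elapse, leaving f ≈ 0.0919 of each dose.
Accumulation ratio R = 1/(1 − f) ≈ 1/0.9081 ≈ 1.1012.
Single-dose peak C₀ = D/Vd = 1954/168 ≈ 11.631 μg/mL.
Cmax,ss = C₀/(1 − f) ≈ 11.631/0.9081 ≈ 12.808 μg/mL.
Steady-state trough Cmin,ss = Cmax,ss·f ≈ 12.808 × 0.0919 ≈ 1.177 μg/mL.
Trough 1.2 μg/mL vs MEC 2 μg/mL: subtherapeutic.

1.2 μg/mL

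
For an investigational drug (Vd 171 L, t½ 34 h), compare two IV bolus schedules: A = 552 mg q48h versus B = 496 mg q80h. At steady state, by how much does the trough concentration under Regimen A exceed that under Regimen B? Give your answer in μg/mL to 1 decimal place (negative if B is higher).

Regimen A: f = (1/2)^(48/34) ≈ 0.3759; Cmin,ss = (552/171)·f/(1−f) ≈ 1.944 μg/mL.
Regimen B: f = (1/2)^(80/34) ≈ 0.1957; Cmin,ss = (496/171)·f/(1−f) ≈ 0.706 μg/mL.
Difference ≈ 1.944 − 0.706 ≈ 1.238 μg/mL.

1.2 μg/mL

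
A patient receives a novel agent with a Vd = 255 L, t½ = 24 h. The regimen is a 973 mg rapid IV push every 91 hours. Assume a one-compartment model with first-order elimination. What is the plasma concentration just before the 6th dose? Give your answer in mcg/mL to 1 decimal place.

0.3 mcg/mL

f = (1/2)^(τ/t½) = (1/2)^(91/24) ≈ 0.0722.
C₀ = D/Vd = 973/255 ≈ 3.816 mcg/mL.
Before the 6th dose, 5 doses have been given. Superposition: Cmin = C₀·(f + f² + … + f^5).
≈ 3.816 × (0.0722 + 0.0052 + 0.0004 + 0.0000 + 0.0000) ≈ 3.816 × 0.0778 ≈ 0.297 mcg/mL.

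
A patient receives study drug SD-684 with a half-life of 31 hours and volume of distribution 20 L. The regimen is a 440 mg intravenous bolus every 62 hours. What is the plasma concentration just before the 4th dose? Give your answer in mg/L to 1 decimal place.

f = (1/2)^(τ/t½) = (1/2)^(62/31) ≈ 0.2500.
C₀ = D/Vd = 440/20 ≈ 22.000 mg/L.
Before the 4th dose, 3 doses have been given. Superposition: Cmin = C₀·(f + f² + … + f^3).
≈ 22.000 × (0.2500 + 0.0625 + 0.0156) ≈ 22.000 × 0.3281 ≈ 7.218 mg/L.

7.2 mg/L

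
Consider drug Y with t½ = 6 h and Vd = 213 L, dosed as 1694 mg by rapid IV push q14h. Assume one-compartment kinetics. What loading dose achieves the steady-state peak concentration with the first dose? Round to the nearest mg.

2113 mg

f = (1/2)^(14/6) ≈ 0.198425; accumulation ratio R = 1/(1−f) ≈ 1.24754.
Loading dose to hit Cmax,ss on first dose: D_load = D_maint·R ≈ 1694 × 1.24754 ≈ 2113.33 mg.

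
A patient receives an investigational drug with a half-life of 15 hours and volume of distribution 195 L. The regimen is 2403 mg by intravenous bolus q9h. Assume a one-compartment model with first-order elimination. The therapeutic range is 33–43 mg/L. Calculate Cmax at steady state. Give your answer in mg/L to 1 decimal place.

τ/t½ = 9/15 ≈ 0.6, so fraction remaining f = (1/2)^(9/15) ≈ 0.6598.
At steady state, accumulation factor R = 1/(1 − e^(−kτ)) ≈ 2.9394.
Single-dose peak C₀ = D/Vd = 2403/195 ≈ 12.323 mg/L.
Cmax,ss = C₀/(1 − f) ≈ 12.323/0.3402 ≈ 36.223 mg/L.
Peak 36.2 mg/L vs MTC 43 mg/L: below toxic threshold.

36.2 mg/L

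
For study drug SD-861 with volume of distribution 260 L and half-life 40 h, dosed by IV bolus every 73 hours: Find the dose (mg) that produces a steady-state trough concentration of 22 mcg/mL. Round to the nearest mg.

τ/t½ = 73/40 ≈ 1.825, so f = (1/2)^(73/40) ≈ 0.282241.
Cmin,ss = (D/Vd)·f/(1−f), so D = Cmin,ss·Vd·(1−f)/f.
D = 22 × 260 × (1−f)/f ≈ 22 × 260 × 2.54307 ≈ 14546.36 mg.

14546 mg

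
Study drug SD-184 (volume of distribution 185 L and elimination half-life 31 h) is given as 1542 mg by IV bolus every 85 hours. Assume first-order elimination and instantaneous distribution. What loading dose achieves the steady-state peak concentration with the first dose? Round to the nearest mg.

f = (1/2)^(85/31) ≈ 0.149484; accumulation ratio R = 1/(1−f) ≈ 1.17576.
Loading dose to hit Cmax,ss on first dose: D_load = D_maint·R ≈ 1542 × 1.17576 ≈ 1813.02 mg.

1813 mg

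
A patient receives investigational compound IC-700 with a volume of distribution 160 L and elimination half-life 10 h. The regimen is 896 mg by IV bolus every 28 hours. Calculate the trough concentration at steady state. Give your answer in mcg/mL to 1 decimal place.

k = ln2/t½ = ln2/10 ≈ 0.069315 h⁻¹; fraction remaining f = e^(−kτ) = e^(−0.069315×28) ≈ 0.1436.
Each bolus raises the concentration by D/Vd = 896/160 ≈ 5.600 mcg/mL.
Steady-state trough Cmin,ss = C₀·f/(1−f) ≈ 5.600 × 0.1436/0.8564 ≈ 0.939 mcg/mL.

0.9 mcg/mL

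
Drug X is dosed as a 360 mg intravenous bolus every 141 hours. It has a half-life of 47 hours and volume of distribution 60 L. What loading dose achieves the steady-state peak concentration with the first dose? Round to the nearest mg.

f = (1/2)^(141/47) ≈ 0.125000; accumulation ratio R = 1/(1−f) ≈ 1.14286.
Loading dose to hit Cmax,ss on first dose: D_load = D_maint·R ≈ 360 × 1.14286 ≈ 411.43 mg.

411 mg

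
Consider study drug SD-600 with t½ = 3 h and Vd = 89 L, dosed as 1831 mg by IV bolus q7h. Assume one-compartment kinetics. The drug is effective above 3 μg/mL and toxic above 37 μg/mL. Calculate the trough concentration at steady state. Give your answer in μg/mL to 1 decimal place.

Over one 7-h interval, 7/3 ≈ 2.3333 half-lives elapse, leaving f ≈ 0.1984 of each dose.
Accumulation ratio R = 1/(1 − f) ≈ 1/0.8016 ≈ 1.2475.
Single-dose peak C₀ = D/Vd = 1831/89 ≈ 20.573 μg/mL.
Cmax,ss = C₀/(1 − f) ≈ 20.573/0.8016 ≈ 25.665 μg/mL.
One interval later, Cmin,ss = Cmax,ss·e^(−kτ) ≈ 25.665 × 0.1984 ≈ 5.092 μg/mL.
Trough 5.1 μg/mL vs MEC 3 μg/mL: adequate.

5.1 μg/mL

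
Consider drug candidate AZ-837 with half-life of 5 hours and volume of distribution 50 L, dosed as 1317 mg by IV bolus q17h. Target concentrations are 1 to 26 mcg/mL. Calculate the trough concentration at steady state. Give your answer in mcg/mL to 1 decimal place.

τ/t½ = 17/5 ≈ 3.4, so fraction remaining f = (1/2)^(17/5) ≈ 0.0947.
Single-dose peak C₀ = D/Vd = 1317/50 ≈ 26.340 mcg/mL.
Steady-state trough Cmin,ss = C₀·f/(1−f) ≈ 26.340 × 0.0947/0.9053 ≈ 2.755 mcg/mL.
Trough 2.8 mcg/mL vs MEC 1 mcg/mL: adequate.

2.8 mcg/mL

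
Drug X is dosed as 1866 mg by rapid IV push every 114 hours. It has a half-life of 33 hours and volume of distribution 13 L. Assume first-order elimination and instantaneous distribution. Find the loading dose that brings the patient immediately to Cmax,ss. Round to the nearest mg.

f = (1/2)^(114/33) ≈ 0.091218; accumulation ratio R = 1/(1−f) ≈ 1.10037.
Loading dose to hit Cmax,ss on first dose: D_load = D_maint·R ≈ 1866 × 1.10037 ≈ 2053.29 mg.

2053 mg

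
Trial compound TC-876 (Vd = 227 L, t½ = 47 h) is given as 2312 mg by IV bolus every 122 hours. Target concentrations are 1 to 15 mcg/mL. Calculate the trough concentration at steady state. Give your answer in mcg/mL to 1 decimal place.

Over one 122-h interval, 122/47 ≈ 2.5957 half-lives elapse, leaving f ≈ 0.1654 of each dose.
Single-dose peak C₀ = D/Vd = 2312/227 ≈ 10.185 mcg/mL.
Steady-state trough Cmin,ss = C₀·f/(1−f) ≈ 10.185 × 0.1654/0.8346 ≈ 2.018 mcg/mL.
Trough 2.0 mcg/mL vs MEC 1 mcg/mL: adequate.

2.0 mcg/mL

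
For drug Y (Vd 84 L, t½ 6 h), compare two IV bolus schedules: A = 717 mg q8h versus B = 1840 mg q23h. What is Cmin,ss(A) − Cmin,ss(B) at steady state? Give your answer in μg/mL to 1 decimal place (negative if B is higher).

Regimen A: f = (1/2)^(8/6) ≈ 0.3969; Cmin,ss = (717/84)·f/(1−f) ≈ 5.617 μg/mL.
Regimen B: f = (1/2)^(23/6) ≈ 0.0702; Cmin,ss = (1840/84)·f/(1−f) ≈ 1.654 μg/mL.
Difference ≈ 5.617 − 1.654 ≈ 3.963 μg/mL.

4.0 μg/mL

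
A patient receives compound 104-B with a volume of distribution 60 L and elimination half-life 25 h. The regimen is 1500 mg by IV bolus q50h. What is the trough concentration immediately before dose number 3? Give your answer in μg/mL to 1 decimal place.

f = (1/2)^(τ/t½) = (1/2)^(50/25) ≈ 0.2500.
C₀ = D/Vd = 1500/60 ≈ 25.000 μg/mL.
Before the 3rd dose, 2 doses have been given. Superposition: Cmin = C₀·(f + f²).
≈ 25.000 × (0.2500 + 0.0625) ≈ 25.000 × 0.3125 ≈ 7.812 μg/mL.

7.8 μg/mL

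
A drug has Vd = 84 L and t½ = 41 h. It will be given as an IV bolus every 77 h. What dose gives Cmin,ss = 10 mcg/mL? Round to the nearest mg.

τ/t½ = 77/41 ≈ 1.878, so f = (1/2)^(77/41) ≈ 0.272051.
Cmin,ss = (D/Vd)·f/(1−f), so D = Cmin,ss·Vd·(1−f)/f.
D = 10 × 84 × (1−f)/f ≈ 10 × 84 × 2.67578 ≈ 2247.66 mg.

2248 mg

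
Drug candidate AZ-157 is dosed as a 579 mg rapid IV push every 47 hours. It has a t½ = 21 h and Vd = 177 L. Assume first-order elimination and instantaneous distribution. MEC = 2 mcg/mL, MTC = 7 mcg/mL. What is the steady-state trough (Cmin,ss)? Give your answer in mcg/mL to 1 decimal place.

0.9 mcg/mL

k = ln2/t½ = ln2/21 ≈ 0.033007 h⁻¹; fraction remaining f = e^(−kτ) = e^(−0.033007×47) ≈ 0.2120.
At steady state, accumulation factor R = 1/(1 − e^(−kτ)) ≈ 1.2690.
Single-dose peak C₀ = D/Vd = 579/177 ≈ 3.271 mcg/mL.
Cmax,ss = C₀/(1 − f) ≈ 3.271/0.7880 ≈ 4.151 mcg/mL.
One interval later, Cmin,ss = Cmax,ss·e^(−kτ) ≈ 4.151 × 0.2120 ≈ 0.880 mcg/mL.
Trough 0.9 mcg/mL vs MEC 2 mcg/mL: subtherapeutic.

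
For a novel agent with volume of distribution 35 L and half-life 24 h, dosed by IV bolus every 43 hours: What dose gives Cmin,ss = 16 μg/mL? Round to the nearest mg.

1379 mg

τ/t½ = 43/24 ≈ 1.7917, so f = (1/2)^(43/24) ≈ 0.288838.
Cmin,ss = (D/Vd)·f/(1−f), so D = Cmin,ss·Vd·(1−f)/f.
D = 16 × 35 × (1−f)/f ≈ 16 × 35 × 2.46215 ≈ 1378.80 mg.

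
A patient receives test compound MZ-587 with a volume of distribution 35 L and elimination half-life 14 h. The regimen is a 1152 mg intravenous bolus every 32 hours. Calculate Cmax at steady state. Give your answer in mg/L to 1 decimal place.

k = ln2/t½ = ln2/14 ≈ 0.049511 h⁻¹; fraction remaining f = e^(−kτ) = e^(−0.049511×32) ≈ 0.2051.
Accumulation ratio R = 1/(1 − f) ≈ 1/0.7949 ≈ 1.2580.
Each bolus raises the concentration by D/Vd = 1152/35 ≈ 32.914 mg/L.
Steady-state peak Cmax,ss = C₀·R ≈ 32.914 × 1.2580 ≈ 41.406 mg/L.

41.4 mg/L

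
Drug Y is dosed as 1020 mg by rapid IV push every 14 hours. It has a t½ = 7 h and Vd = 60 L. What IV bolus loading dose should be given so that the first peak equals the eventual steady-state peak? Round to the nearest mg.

f = (1/2)^(14/7) ≈ 0.250000; accumulation ratio R = 1/(1−f) ≈ 1.33333.
Loading dose to hit Cmax,ss on first dose: D_load = D_maint·R ≈ 1020 × 1.33333 ≈ 1360.00 mg.

1360 mg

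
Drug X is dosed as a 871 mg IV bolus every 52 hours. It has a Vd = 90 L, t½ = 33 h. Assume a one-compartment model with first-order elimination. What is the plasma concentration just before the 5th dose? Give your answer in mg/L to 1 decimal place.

4.8 mg/L

f = (1/2)^(τ/t½) = (1/2)^(52/33) ≈ 0.3355.
C₀ = D/Vd = 871/90 ≈ 9.678 mg/L.
Before the 5th dose, 4 doses have been given. Superposition: Cmin = C₀·(f + f² + … + f^4).
≈ 9.678 × (0.3355 + 0.1126 + 0.0378 + 0.0127) ≈ 9.678 × 0.4986 ≈ 4.825 mg/L.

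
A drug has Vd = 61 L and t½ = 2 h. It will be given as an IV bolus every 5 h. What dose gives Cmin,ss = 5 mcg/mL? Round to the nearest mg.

1420 mg

τ/t½ = 5/2 ≈ 2.5, so f = (1/2)^(5/2) ≈ 0.176777.
Cmin,ss = (D/Vd)·f/(1−f), so D = Cmin,ss·Vd·(1−f)/f.
D = 5 × 61 × (1−f)/f ≈ 5 × 61 × 4.65684 ≈ 1420.34 mg.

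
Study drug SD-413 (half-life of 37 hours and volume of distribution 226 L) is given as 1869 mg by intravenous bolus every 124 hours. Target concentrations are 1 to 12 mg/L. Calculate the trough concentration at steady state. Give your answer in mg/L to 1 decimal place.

0.9 mg/L

τ/t½ = 124/37 ≈ 3.3514, so fraction remaining f = (1/2)^(124/37) ≈ 0.0980.
At steady state, accumulation factor R = 1/(1 − e^(−kτ)) ≈ 1.1086.
Each bolus raises the concentration by D/Vd = 1869/226 ≈ 8.270 mg/L.
Steady-state peak Cmax,ss = C₀·R ≈ 8.270 × 1.1086 ≈ 9.168 mg/L.
One interval later, Cmin,ss = Cmax,ss·e^(−kτ) ≈ 9.168 × 0.0980 ≈ 0.898 mg/L.
Trough 0.9 mg/L vs MEC 1 mg/L: subtherapeutic.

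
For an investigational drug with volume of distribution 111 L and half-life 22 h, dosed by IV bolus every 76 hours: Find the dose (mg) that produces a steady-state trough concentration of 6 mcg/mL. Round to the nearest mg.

6635 mg

τ/t½ = 76/22 ≈ 3.4545, so f = (1/2)^(76/22) ≈ 0.091218.
Cmin,ss = (D/Vd)·f/(1−f), so D = Cmin,ss·Vd·(1−f)/f.
D = 6 × 111 × (1−f)/f ≈ 6 × 111 × 9.96275 ≈ 6635.19 mg.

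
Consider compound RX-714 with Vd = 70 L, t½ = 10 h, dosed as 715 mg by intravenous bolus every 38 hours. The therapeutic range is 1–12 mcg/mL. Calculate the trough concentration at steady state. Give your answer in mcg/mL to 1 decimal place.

0.8 mcg/mL

k = ln2/t½ = ln2/10 ≈ 0.069315 h⁻¹; fraction remaining f = e^(−kτ) = e^(−0.069315×38) ≈ 0.0718.
Accumulation ratio R = 1/(1 − f) ≈ 1/0.9282 ≈ 1.0774.
Each bolus raises the concentration by D/Vd = 715/70 ≈ 10.214 mcg/mL.
Steady-state peak Cmax,ss = C₀·R ≈ 10.214 × 1.0774 ≈ 11.005 mcg/mL.
One interval later, Cmin,ss = Cmax,ss·e^(−kτ) ≈ 11.005 × 0.0718 ≈ 0.790 mcg/mL.
Trough 0.8 mcg/mL vs MEC 1 mcg/mL: subtherapeutic.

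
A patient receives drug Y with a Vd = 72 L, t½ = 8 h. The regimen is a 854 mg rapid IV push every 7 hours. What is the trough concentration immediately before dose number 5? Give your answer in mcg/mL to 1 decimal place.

f = (1/2)^(τ/t½) = (1/2)^(7/8) ≈ 0.5453.
C₀ = D/Vd = 854/72 ≈ 11.861 mcg/mL.
Before the 5th dose, 4 doses have been given. Superposition: Cmin = C₀·(f + f² + … + f^4).
≈ 11.861 × (0.5453 + 0.2974 + 0.1621 + 0.0884) ≈ 11.861 × 1.0932 ≈ 12.966 mcg/mL.

13.0 mcg/mL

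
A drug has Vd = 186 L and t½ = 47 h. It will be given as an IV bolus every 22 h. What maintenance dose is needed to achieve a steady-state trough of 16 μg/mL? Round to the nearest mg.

1141 mg

τ/t½ = 22/47 ≈ 0.46809, so f = (1/2)^(22/47) ≈ 0.722923.
Cmin,ss = (D/Vd)·f/(1−f), so D = Cmin,ss·Vd·(1−f)/f.
D = 16 × 186 × (1−f)/f ≈ 16 × 186 × 0.38327 ≈ 1140.61 mg.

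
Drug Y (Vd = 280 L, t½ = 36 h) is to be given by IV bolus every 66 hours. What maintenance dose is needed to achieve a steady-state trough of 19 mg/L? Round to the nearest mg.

τ/t½ = 66/36 ≈ 1.8333, so f = (1/2)^(66/36) ≈ 0.280616.
Cmin,ss = (D/Vd)·f/(1−f), so D = Cmin,ss·Vd·(1−f)/f.
D = 19 × 280 × (1−f)/f ≈ 19 × 280 × 2.56359 ≈ 13638.30 mg.

13638 mg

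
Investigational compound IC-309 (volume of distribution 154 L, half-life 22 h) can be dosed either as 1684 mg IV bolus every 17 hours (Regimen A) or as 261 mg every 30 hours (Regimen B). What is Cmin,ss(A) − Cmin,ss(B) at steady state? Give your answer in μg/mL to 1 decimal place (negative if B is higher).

Regimen A: f = (1/2)^(17/22) ≈ 0.5853; Cmin,ss = (1684/154)·f/(1−f) ≈ 15.434 μg/mL.
Regimen B: f = (1/2)^(30/22) ≈ 0.3886; Cmin,ss = (261/154)·f/(1−f) ≈ 1.077 μg/mL.
Difference ≈ 15.434 − 1.077 ≈ 14.357 μg/mL.

14.4 μg/mL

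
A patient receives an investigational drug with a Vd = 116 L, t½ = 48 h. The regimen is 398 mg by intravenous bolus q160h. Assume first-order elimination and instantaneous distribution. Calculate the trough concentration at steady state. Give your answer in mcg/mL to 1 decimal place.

0.4 mcg/mL

τ/t½ = 160/48 ≈ 3.3333, so fraction remaining f = (1/2)^(160/48) ≈ 0.0992.
At steady state, accumulation factor R = 1/(1 − e^(−kτ)) ≈ 1.1101.
Single-dose peak C₀ = D/Vd = 398/116 ≈ 3.431 mcg/mL.
Cmax,ss = C₀/(1 − f) ≈ 3.431/0.9008 ≈ 3.809 mcg/mL.
Steady-state trough Cmin,ss = Cmax,ss·f ≈ 3.809 × 0.0992 ≈ 0.378 mcg/mL.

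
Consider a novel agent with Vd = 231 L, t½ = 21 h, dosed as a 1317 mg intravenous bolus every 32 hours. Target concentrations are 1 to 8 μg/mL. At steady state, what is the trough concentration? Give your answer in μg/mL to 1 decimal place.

3.0 μg/mL

k = ln2/t½ = ln2/21 ≈ 0.033007 h⁻¹; fraction remaining f = e^(−kτ) = e^(−0.033007×32) ≈ 0.3478.
Single-dose peak C₀ = D/Vd = 1317/231 ≈ 5.701 μg/mL.
Steady-state trough Cmin,ss = C₀·f/(1−f) ≈ 5.701 × 0.3478/0.6522 ≈ 3.040 μg/mL.
Trough 3.0 μg/mL vs MEC 1 μg/mL: adequate.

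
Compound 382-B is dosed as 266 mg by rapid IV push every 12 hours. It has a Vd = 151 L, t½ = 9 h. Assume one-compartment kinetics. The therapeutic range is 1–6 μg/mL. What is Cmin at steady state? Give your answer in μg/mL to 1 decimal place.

Over one 12-h interval, 12/9 ≈ 1.3333 half-lives elapse, leaving f ≈ 0.3969 of each dose.
Single-dose peak C₀ = D/Vd = 266/151 ≈ 1.762 μg/mL.
Steady-state trough Cmin,ss = C₀·f/(1−f) ≈ 1.762 × 0.3969/0.6031 ≈ 1.160 μg/mL.
Trough 1.2 μg/mL vs MEC 1 μg/mL: adequate.

1.2 μg/mL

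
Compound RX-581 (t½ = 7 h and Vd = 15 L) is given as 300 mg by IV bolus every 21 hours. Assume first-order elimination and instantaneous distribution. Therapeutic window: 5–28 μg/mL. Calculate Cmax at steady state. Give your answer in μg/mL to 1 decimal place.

22.9 μg/mL

τ = 21 h = 3 half-lives, so f = (1/2)^3 = 0.125.
Accumulation ratio R = 1/(1 − f) = 1/0.875 = 8/7.
Single-dose peak C₀ = D/Vd = 300/15 = 20 μg/mL.
Steady-state peak Cmax,ss = C₀·R = 20 × 8/7 ≈ 22.857 μg/mL.
Peak 22.9 μg/mL vs MTC 28 μg/mL: below toxic threshold.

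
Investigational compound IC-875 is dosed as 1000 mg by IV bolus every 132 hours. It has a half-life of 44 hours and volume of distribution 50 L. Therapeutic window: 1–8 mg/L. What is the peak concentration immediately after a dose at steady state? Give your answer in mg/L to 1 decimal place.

22.9 mg/L

τ = 132 h = 3 half-lives, so f = (1/2)^3 = 0.125.
Accumulation ratio R = 1/(1 − f) = 1/0.875 = 8/7.
Single-dose peak C₀ = D/Vd = 1000/50 = 20 mg/L.
Steady-state peak Cmax,ss = C₀·R = 20 × 8/7 ≈ 22.857 mg/L.
Peak 22.9 mg/L vs MTC 8 mg/L: exceeds toxic threshold.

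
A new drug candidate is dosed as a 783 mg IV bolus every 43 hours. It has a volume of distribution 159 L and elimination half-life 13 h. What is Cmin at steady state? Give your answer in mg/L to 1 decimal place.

0.6 mg/L

τ/t½ = 43/13 ≈ 3.3077, so fraction remaining f = (1/2)^(43/13) ≈ 0.1010.
Single-dose peak C₀ = D/Vd = 783/159 ≈ 4.925 mg/L.
Steady-state trough Cmin,ss = C₀·f/(1−f) ≈ 4.925 × 0.1010/0.8990 ≈ 0.553 mg/L.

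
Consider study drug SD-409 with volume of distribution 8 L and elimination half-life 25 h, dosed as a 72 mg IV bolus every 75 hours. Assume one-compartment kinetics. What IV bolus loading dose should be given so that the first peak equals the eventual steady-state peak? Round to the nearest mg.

f = (1/2)^(75/25) ≈ 0.125000; accumulation ratio R = 1/(1−f) ≈ 1.14286.
Loading dose to hit Cmax,ss on first dose: D_load = D_maint·R ≈ 72 × 1.14286 ≈ 82.29 mg.

82 mg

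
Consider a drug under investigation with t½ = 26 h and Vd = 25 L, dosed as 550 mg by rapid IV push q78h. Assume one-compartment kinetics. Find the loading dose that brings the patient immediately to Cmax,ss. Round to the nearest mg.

629 mg

f = (1/2)^(78/26) ≈ 0.125000; accumulation ratio R = 1/(1−f) ≈ 1.14286.
Loading dose to hit Cmax,ss on first dose: D_load = D_maint·R ≈ 550 × 1.14286 ≈ 628.57 mg.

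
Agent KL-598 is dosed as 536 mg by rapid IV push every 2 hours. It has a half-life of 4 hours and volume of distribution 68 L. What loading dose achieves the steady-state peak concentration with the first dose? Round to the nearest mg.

f = (1/2)^(2/4) ≈ 0.707107; accumulation ratio R = 1/(1−f) ≈ 3.41422.
Loading dose to hit Cmax,ss on first dose: D_load = D_maint·R ≈ 536 × 3.41422 ≈ 1830.02 mg.

1830 mg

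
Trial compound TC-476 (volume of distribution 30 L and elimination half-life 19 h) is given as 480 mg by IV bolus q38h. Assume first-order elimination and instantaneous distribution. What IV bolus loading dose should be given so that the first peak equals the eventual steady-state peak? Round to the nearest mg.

f = (1/2)^(38/19) ≈ 0.250000; accumulation ratio R = 1/(1−f) ≈ 1.33333.
Loading dose to hit Cmax,ss on first dose: D_load = D_maint·R ≈ 480 × 1.33333 ≈ 640.00 mg.

640 mg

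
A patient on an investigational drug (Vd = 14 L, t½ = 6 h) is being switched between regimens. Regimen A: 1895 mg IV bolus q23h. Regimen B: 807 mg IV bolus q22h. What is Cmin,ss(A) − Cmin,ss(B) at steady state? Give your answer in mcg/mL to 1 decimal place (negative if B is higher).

Regimen A: f = (1/2)^(23/6) ≈ 0.0702; Cmin,ss = (1895/14)·f/(1−f) ≈ 10.219 mcg/mL.
Regimen B: f = (1/2)^(22/6) ≈ 0.0787; Cmin,ss = (807/14)·f/(1−f) ≈ 4.924 mcg/mL.
Difference ≈ 10.219 − 4.924 ≈ 5.295 mcg/mL.

5.3 mcg/mL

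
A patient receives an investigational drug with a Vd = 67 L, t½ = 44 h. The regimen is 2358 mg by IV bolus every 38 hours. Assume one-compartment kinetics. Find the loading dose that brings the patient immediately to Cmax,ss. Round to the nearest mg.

f = (1/2)^(38/44) ≈ 0.549566; accumulation ratio R = 1/(1−f) ≈ 2.22008.
Loading dose to hit Cmax,ss on first dose: D_load = D_maint·R ≈ 2358 × 2.22008 ≈ 5234.95 mg.

5235 mg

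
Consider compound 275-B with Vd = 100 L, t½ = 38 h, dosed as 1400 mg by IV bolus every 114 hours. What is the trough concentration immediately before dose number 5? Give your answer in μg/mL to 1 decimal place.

2.0 μg/mL

f = (1/2)^(τ/t½) = (1/2)^(114/38) ≈ 0.1250.
C₀ = D/Vd = 1400/100 ≈ 14.000 μg/mL.
Before the 5th dose, 4 doses have been given. Superposition: Cmin = C₀·(f + f² + … + f^4).
≈ 14.000 × (0.1250 + 0.0156 + 0.0020 + 0.0002) ≈ 14.000 × 0.1428 ≈ 1.999 μg/mL.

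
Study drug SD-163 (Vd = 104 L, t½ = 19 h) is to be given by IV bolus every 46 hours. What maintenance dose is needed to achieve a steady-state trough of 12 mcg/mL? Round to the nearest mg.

τ/t½ = 46/19 ≈ 2.4211, so f = (1/2)^(46/19) ≈ 0.186720.
Cmin,ss = (D/Vd)·f/(1−f), so D = Cmin,ss·Vd·(1−f)/f.
D = 12 × 104 × (1−f)/f ≈ 12 × 104 × 4.35561 ≈ 5435.80 mg.

5436 mg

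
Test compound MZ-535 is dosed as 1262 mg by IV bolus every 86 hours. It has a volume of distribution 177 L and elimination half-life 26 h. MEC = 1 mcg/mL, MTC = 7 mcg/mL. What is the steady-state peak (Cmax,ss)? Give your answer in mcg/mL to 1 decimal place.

τ/t½ = 86/26 ≈ 3.3077, so fraction remaining f = (1/2)^(86/26) ≈ 0.1010.
At steady state, accumulation factor R = 1/(1 − e^(−kτ)) ≈ 1.1123.
Each bolus raises the concentration by D/Vd = 1262/177 ≈ 7.130 mcg/mL.
Steady-state peak Cmax,ss = C₀·R ≈ 7.130 × 1.1123 ≈ 7.931 mcg/mL.
Peak 7.9 mcg/mL vs MTC 7 mcg/mL: exceeds toxic threshold.

7.9 mcg/mL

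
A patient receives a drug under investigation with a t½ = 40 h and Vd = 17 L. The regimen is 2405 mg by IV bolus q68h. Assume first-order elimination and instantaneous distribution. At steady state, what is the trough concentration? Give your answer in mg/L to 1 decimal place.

62.9 mg/L

τ/t½ = 68/40 ≈ 1.7, so fraction remaining f = (1/2)^(68/40) ≈ 0.3078.
At steady state, accumulation factor R = 1/(1 − e^(−kτ)) ≈ 1.4447.
Single-dose peak C₀ = D/Vd = 2405/17 ≈ 141.471 mg/L.
Cmax,ss = C₀/(1 − f) ≈ 141.471/0.6922 ≈ 204.379 mg/L.
Steady-state trough Cmin,ss = Cmax,ss·f ≈ 204.379 × 0.3078 ≈ 62.908 mg/L.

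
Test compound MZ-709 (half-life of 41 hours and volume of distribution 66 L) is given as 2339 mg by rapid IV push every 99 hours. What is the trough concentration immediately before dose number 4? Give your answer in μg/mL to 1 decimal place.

f = (1/2)^(τ/t½) = (1/2)^(99/41) ≈ 0.1876.
C₀ = D/Vd = 2339/66 ≈ 35.439 μg/mL.
Before the 4th dose, 3 doses have been given. Superposition: Cmin = C₀·(f + f² + … + f^3).
≈ 35.439 × (0.1876 + 0.0352 + 0.0066) ≈ 35.439 × 0.2294 ≈ 8.130 μg/mL.

8.1 μg/mL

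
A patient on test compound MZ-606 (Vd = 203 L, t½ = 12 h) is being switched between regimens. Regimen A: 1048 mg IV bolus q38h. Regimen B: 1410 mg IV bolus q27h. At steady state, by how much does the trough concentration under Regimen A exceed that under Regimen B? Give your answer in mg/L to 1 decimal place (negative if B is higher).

-1.2 mg/L

Regimen A: f = (1/2)^(38/12) ≈ 0.1114; Cmin,ss = (1048/203)·f/(1−f) ≈ 0.647 mg/L.
Regimen B: f = (1/2)^(27/12) ≈ 0.2102; Cmin,ss = (1410/203)·f/(1−f) ≈ 1.849 mg/L.
Difference ≈ 0.647 − 1.849 ≈ -1.202 mg/L.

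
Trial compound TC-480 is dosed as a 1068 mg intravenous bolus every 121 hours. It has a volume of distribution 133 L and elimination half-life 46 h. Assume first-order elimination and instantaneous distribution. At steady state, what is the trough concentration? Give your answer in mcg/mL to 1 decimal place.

Over one 121-h interval, 121/46 ≈ 2.6304 half-lives elapse, leaving f ≈ 0.1615 of each dose.
Each bolus raises the concentration by D/Vd = 1068/133 ≈ 8.030 mcg/mL.
Steady-state trough Cmin,ss = C₀·f/(1−f) ≈ 8.030 × 0.1615/0.8385 ≈ 1.547 mcg/mL.

1.5 mcg/mL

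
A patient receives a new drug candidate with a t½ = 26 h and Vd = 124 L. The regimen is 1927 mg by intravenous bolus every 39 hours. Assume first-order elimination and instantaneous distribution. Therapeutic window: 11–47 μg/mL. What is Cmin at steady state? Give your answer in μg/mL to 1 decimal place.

τ/t½ = 39/26 ≈ 1.5, so fraction remaining f = (1/2)^(39/26) ≈ 0.3536.
At steady state, accumulation factor R = 1/(1 − e^(−kτ)) ≈ 1.5470.
Each bolus raises the concentration by D/Vd = 1927/124 ≈ 15.540 μg/mL.
Steady-state peak Cmax,ss = C₀·R ≈ 15.540 × 1.5470 ≈ 24.040 μg/mL.
One interval later, Cmin,ss = Cmax,ss·e^(−kτ) ≈ 24.040 × 0.3536 ≈ 8.501 μg/mL.
Trough 8.5 μg/mL vs MEC 11 μg/mL: subtherapeutic.

8.5 μg/mL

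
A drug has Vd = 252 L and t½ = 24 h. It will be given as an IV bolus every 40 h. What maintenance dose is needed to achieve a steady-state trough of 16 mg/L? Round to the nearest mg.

8769 mg

τ/t½ = 40/24 ≈ 1.6667, so f = (1/2)^(40/24) ≈ 0.314980.
Cmin,ss = (D/Vd)·f/(1−f), so D = Cmin,ss·Vd·(1−f)/f.
D = 16 × 252 × (1−f)/f ≈ 16 × 252 × 2.17480 ≈ 8768.79 mg.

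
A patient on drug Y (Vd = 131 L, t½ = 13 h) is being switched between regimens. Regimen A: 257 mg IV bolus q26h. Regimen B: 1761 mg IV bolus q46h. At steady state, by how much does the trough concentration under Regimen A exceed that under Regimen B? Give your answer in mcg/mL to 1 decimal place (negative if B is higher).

-0.6 mcg/mL

Regimen A: f = (1/2)^(26/13) ≈ 0.2500; Cmin,ss = (257/131)·f/(1−f) ≈ 0.654 mcg/mL.
Regimen B: f = (1/2)^(46/13) ≈ 0.0861; Cmin,ss = (1761/131)·f/(1−f) ≈ 1.266 mcg/mL.
Difference ≈ 0.654 − 1.266 ≈ -0.612 mcg/mL.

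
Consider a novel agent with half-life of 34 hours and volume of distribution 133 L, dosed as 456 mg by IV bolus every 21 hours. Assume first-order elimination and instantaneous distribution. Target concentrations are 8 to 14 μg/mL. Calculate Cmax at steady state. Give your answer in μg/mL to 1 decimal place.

Over one 21-h interval, 21/34 ≈ 0.61765 half-lives elapse, leaving f ≈ 0.6517 of each dose.
At steady state, accumulation factor R = 1/(1 − e^(−kτ)) ≈ 2.8711.
Each bolus raises the concentration by D/Vd = 456/133 ≈ 3.429 μg/mL.
Steady-state peak Cmax,ss = C₀·R ≈ 3.429 × 2.8711 ≈ 9.845 μg/mL.
Peak 9.8 μg/mL vs MTC 14 μg/mL: below toxic threshold.

9.8 μg/mL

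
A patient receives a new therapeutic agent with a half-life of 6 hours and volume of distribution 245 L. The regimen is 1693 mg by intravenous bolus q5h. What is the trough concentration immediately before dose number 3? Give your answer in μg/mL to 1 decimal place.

6.1 μg/mL

f = (1/2)^(τ/t½) = (1/2)^(5/6) ≈ 0.5612.
C₀ = D/Vd = 1693/245 ≈ 6.910 μg/mL.
Before the 3rd dose, 2 doses have been given. Superposition: Cmin = C₀·(f + f²).
≈ 6.910 × (0.5612 + 0.3149) ≈ 6.910 × 0.8761 ≈ 6.054 μg/mL.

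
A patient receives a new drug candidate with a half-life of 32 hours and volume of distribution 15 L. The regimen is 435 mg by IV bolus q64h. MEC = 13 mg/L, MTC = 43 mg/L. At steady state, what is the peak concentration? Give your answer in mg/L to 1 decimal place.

The dosing interval is 2 half-lives, so f = 2^(−2) = 0.25.
At steady state, R = 1/(1 − 0.25) = 4/3.
Single-dose peak C₀ = D/Vd = 435/15 = 29 mg/L.
Steady-state peak Cmax,ss = C₀·R = 29 × 4/3 ≈ 38.667 mg/L.
Peak 38.7 mg/L vs MTC 43 mg/L: below toxic threshold.

38.7 mg/L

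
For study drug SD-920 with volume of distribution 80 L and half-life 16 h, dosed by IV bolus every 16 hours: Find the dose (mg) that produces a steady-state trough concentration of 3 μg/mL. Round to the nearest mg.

240 mg

τ/t½ = 16/16 ≈ 1, so f = (1/2)^(16/16) ≈ 0.500000.
Cmin,ss = (D/Vd)·f/(1−f), so D = Cmin,ss·Vd·(1−f)/f.
D = 3 × 80 × (1−f)/f ≈ 3 × 80 × 1.00000 ≈ 240.00 mg.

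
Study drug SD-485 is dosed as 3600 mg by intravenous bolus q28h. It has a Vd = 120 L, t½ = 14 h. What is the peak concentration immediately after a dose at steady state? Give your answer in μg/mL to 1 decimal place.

40.0 μg/mL

The dosing interval is 2 half-lives, so f = 2^(−2) = 0.25.
Accumulation ratio R = 1/(1 − f) = 1/0.75 = 4/3.
Single-dose peak C₀ = D/Vd = 3600/120 = 30 μg/mL.
Steady-state peak Cmax,ss = C₀·R = 30 × 4/3 ≈ 40.000 μg/mL.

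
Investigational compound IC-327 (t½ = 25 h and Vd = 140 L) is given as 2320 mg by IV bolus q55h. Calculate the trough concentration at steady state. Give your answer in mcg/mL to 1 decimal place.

4.6 mcg/mL

τ/t½ = 55/25 ≈ 2.2, so fraction remaining f = (1/2)^(55/25) ≈ 0.2176.
At steady state, accumulation factor R = 1/(1 − e^(−kτ)) ≈ 1.2781.
Single-dose peak C₀ = D/Vd = 2320/140 ≈ 16.571 mcg/mL.
Cmax,ss = C₀/(1 − f) ≈ 16.571/0.7824 ≈ 21.180 mcg/mL.
One interval later, Cmin,ss = Cmax,ss·e^(−kτ) ≈ 21.180 × 0.2176 ≈ 4.609 mcg/mL.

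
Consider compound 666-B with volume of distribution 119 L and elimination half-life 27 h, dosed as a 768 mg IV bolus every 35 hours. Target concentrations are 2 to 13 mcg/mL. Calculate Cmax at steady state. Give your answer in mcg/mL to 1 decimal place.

10.9 mcg/mL

k = ln2/t½ = ln2/27 ≈ 0.025672 h⁻¹; fraction remaining f = e^(−kτ) = e^(−0.025672×35) ≈ 0.4072.
Accumulation ratio R = 1/(1 − f) ≈ 1/0.5928 ≈ 1.6869.
Each bolus raises the concentration by D/Vd = 768/119 ≈ 6.454 mcg/mL.
Cmax,ss = C₀/(1 − f) ≈ 6.454/0.5928 ≈ 10.887 mcg/mL.
Peak 10.9 mcg/mL vs MTC 13 mcg/mL: below toxic threshold.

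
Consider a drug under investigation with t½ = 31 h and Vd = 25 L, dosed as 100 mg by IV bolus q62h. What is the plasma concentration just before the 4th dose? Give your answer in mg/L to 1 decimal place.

f = (1/2)^(τ/t½) = (1/2)^(62/31) ≈ 0.2500.
C₀ = D/Vd = 100/25 ≈ 4.000 mg/L.
Before the 4th dose, 3 doses have been given. Superposition: Cmin = C₀·(f + f² + … + f^3).
≈ 4.000 × (0.2500 + 0.0625 + 0.0156) ≈ 4.000 × 0.3281 ≈ 1.312 mg/L.

1.3 mg/L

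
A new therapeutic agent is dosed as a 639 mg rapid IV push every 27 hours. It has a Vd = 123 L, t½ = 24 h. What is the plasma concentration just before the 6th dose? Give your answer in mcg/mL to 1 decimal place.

f = (1/2)^(τ/t½) = (1/2)^(27/24) ≈ 0.4585.
C₀ = D/Vd = 639/123 ≈ 5.195 mcg/mL.
Before the 6th dose, 5 doses have been given. Superposition: Cmin = C₀·(f + f² + … + f^5).
≈ 5.195 × (0.4585 + 0.2102 + 0.0964 + 0.0442 + 0.0203) ≈ 5.195 × 0.8296 ≈ 4.310 mcg/mL.

4.3 mcg/mL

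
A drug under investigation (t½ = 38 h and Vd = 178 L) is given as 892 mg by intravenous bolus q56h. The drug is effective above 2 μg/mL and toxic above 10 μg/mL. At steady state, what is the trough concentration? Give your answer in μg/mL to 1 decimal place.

k = ln2/t½ = ln2/38 ≈ 0.018241 h⁻¹; fraction remaining f = e^(−kτ) = e^(−0.018241×56) ≈ 0.3601.
Each bolus raises the concentration by D/Vd = 892/178 ≈ 5.011 μg/mL.
Steady-state trough Cmin,ss = C₀·f/(1−f) ≈ 5.011 × 0.3601/0.6399 ≈ 2.820 μg/mL.
Trough 2.8 μg/mL vs MEC 2 μg/mL: adequate.

2.8 μg/mL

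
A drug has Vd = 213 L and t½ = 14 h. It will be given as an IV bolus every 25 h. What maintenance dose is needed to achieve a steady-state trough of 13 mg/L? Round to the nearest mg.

6778 mg

τ/t½ = 25/14 ≈ 1.7857, so f = (1/2)^(25/14) ≈ 0.290032.
Cmin,ss = (D/Vd)·f/(1−f), so D = Cmin,ss·Vd·(1−f)/f.
D = 13 × 213 × (1−f)/f ≈ 13 × 213 × 2.44790 ≈ 6778.24 mg.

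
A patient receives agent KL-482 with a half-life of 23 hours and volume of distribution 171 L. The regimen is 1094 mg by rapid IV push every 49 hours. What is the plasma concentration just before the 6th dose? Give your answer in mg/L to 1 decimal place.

f = (1/2)^(τ/t½) = (1/2)^(49/23) ≈ 0.2284.
C₀ = D/Vd = 1094/171 ≈ 6.398 mg/L.
Before the 6th dose, 5 doses have been given. Superposition: Cmin = C₀·(f + f² + … + f^5).
≈ 6.398 × (0.2284 + 0.0522 + 0.0119 + 0.0027 + 0.0006) ≈ 6.398 × 0.2958 ≈ 1.893 mg/L.

1.9 mg/L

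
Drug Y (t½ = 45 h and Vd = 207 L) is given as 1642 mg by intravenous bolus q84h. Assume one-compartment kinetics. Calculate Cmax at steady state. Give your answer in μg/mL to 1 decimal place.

10.9 μg/mL

τ/t½ = 84/45 ≈ 1.8667, so fraction remaining f = (1/2)^(84/45) ≈ 0.2742.
At steady state, accumulation factor R = 1/(1 − e^(−kτ)) ≈ 1.3778.
Each bolus raises the concentration by D/Vd = 1642/207 ≈ 7.932 μg/mL.
Steady-state peak Cmax,ss = C₀·R ≈ 7.932 × 1.3778 ≈ 10.929 μg/mL.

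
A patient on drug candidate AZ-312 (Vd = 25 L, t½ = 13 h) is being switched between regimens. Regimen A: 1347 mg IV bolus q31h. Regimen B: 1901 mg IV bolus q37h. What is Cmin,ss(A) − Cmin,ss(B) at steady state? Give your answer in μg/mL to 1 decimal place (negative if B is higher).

0.5 μg/mL

Regimen A: f = (1/2)^(31/13) ≈ 0.1915; Cmin,ss = (1347/25)·f/(1−f) ≈ 12.762 μg/mL.
Regimen B: f = (1/2)^(37/13) ≈ 0.1391; Cmin,ss = (1901/25)·f/(1−f) ≈ 12.286 μg/mL.
Difference ≈ 12.762 − 12.286 ≈ 0.476 μg/mL.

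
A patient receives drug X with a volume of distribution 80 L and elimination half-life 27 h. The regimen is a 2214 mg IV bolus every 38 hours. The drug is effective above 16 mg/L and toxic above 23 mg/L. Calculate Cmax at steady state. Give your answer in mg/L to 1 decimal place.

44.4 mg/L

k = ln2/t½ = ln2/27 ≈ 0.025672 h⁻¹; fraction remaining f = e^(−kτ) = e^(−0.025672×38) ≈ 0.3770.
At steady state, accumulation factor R = 1/(1 − e^(−kτ)) ≈ 1.6051.
Single-dose peak C₀ = D/Vd = 2214/80 ≈ 27.675 mg/L.
Cmax,ss = C₀/(1 − f) ≈ 27.675/0.6230 ≈ 44.422 mg/L.
Peak 44.4 mg/L vs MTC 23 mg/L: exceeds toxic threshold.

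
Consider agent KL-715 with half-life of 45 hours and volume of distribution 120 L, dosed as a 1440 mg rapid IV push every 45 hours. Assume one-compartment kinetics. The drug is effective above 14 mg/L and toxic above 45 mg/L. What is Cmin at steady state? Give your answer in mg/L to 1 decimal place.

τ = 45 h = 1 half-life, so f = (1/2)^1 = 0.5.
Accumulation ratio R = 1/(1 − f) = 1/0.5 = 2/1.
Single-dose peak C₀ = D/Vd = 1440/120 = 12 mg/L.
Steady-state peak Cmax,ss = C₀·R = 12 × 2/1 ≈ 24.000 mg/L.
Steady-state trough Cmin,ss = Cmax,ss·f ≈ 24.000 × 0.5 ≈ 12.000 mg/L.
Trough 12.0 mg/L vs MEC 14 mg/L: subtherapeutic.

12.0 mg/L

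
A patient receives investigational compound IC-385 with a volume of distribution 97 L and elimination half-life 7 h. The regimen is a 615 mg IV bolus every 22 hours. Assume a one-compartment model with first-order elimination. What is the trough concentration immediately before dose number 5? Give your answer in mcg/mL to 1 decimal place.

f = (1/2)^(τ/t½) = (1/2)^(22/7) ≈ 0.1132.
C₀ = D/Vd = 615/97 ≈ 6.340 mcg/mL.
Before the 5th dose, 4 doses have been given. Superposition: Cmin = C₀·(f + f² + … + f^4).
≈ 6.340 × (0.1132 + 0.0128 + 0.0015 + 0.0002) ≈ 6.340 × 0.1277 ≈ 0.810 mcg/mL.

0.8 mcg/mL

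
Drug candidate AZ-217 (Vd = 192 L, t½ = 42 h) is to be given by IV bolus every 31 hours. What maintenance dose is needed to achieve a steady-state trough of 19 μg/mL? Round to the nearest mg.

2437 mg

τ/t½ = 31/42 ≈ 0.7381, so f = (1/2)^(31/42) ≈ 0.599530.
Cmin,ss = (D/Vd)·f/(1−f), so D = Cmin,ss·Vd·(1−f)/f.
D = 19 × 192 × (1−f)/f ≈ 19 × 192 × 0.66797 ≈ 2436.75 mg.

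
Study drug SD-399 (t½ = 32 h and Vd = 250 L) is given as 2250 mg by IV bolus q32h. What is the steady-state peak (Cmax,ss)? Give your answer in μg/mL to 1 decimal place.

The dosing interval is 1 half-life, so f = 2^(−1) = 0.5.
Accumulation ratio R = 1/(1 − f) = 1/0.5 = 2/1.
Single-dose peak C₀ = D/Vd = 2250/250 = 9 μg/mL.
Steady-state peak Cmax,ss = C₀·R = 9 × 2/1 ≈ 18.000 μg/mL.

18.0 μg/mL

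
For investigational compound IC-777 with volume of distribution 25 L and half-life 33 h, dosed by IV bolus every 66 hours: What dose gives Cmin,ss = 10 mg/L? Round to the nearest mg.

750 mg

τ/t½ = 66/33 ≈ 2, so f = (1/2)^(66/33) ≈ 0.250000.
Cmin,ss = (D/Vd)·f/(1−f), so D = Cmin,ss·Vd·(1−f)/f.
D = 10 × 25 × (1−f)/f ≈ 10 × 25 × 3.00000 ≈ 750.00 mg.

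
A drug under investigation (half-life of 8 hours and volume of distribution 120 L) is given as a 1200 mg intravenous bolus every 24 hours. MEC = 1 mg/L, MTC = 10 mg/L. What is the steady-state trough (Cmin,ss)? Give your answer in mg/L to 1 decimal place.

τ = 24 h = 3 half-lives, so f = (1/2)^3 = 0.125.
At steady state, R = 1/(1 − 0.125) = 8/7.
Single-dose peak C₀ = D/Vd = 1200/120 = 10 mg/L.
Steady-state peak Cmax,ss = C₀·R = 10 × 8/7 ≈ 11.429 mg/L.
Steady-state trough Cmin,ss = Cmax,ss·f ≈ 11.429 × 0.125 ≈ 1.429 mg/L.
Trough 1.4 mg/L vs MEC 1 mg/L: adequate.

1.4 mg/L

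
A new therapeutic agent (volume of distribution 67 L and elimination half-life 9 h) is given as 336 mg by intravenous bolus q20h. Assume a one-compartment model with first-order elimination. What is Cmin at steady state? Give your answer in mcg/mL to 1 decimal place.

1.4 mcg/mL

k = ln2/t½ = ln2/9 ≈ 0.077016 h⁻¹; fraction remaining f = e^(−kτ) = e^(−0.077016×20) ≈ 0.2143.
Each bolus raises the concentration by D/Vd = 336/67 ≈ 5.015 mcg/mL.
Steady-state trough Cmin,ss = C₀·f/(1−f) ≈ 5.015 × 0.2143/0.7857 ≈ 1.368 mcg/mL.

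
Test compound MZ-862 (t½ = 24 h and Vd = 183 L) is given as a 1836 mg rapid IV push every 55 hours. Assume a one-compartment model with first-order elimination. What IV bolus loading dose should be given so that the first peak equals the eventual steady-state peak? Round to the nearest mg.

f = (1/2)^(55/24) ≈ 0.204239; accumulation ratio R = 1/(1−f) ≈ 1.25666.
Loading dose to hit Cmax,ss on first dose: D_load = D_maint·R ≈ 1836 × 1.25666 ≈ 2307.23 mg.

2307 mg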